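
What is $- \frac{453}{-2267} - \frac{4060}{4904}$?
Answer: $- \frac{1745627}{2779342} \approx -0.62807$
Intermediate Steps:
$- \frac{453}{-2267} - \frac{4060}{4904} = \left(-453\right) \left(- \frac{1}{2267}\right) - \frac{1015}{1226} = \frac{453}{2267} - \frac{1015}{1226} = - \frac{1745627}{2779342}$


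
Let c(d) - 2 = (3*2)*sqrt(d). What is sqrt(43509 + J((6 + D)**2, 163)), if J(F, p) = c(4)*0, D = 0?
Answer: sqrt(43509) ≈ 208.59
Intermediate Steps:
c(d) = 2 + 6*sqrt(d) (c(d) = 2 + (3*2)*sqrt(d) = 2 + 6*sqrt(d))
J(F, p) = 0 (J(F, p) = (2 + 6*sqrt(4))*0 = (2 + 6*2)*0 = (2 + 12)*0 = 14*0 = 0)
sqrt(43509 + J((6 + D)**2, 163)) = sqrt(43509 + 0) = sqrt(43509)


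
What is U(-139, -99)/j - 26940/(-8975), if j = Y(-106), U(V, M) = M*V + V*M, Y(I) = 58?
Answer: 24857247/52055 ≈ 477.52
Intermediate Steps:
U(V, M) = 2*M*V (U(V, M) = M*V + M*V = 2*M*V)
j = 58
U(-139, -99)/j - 26940/(-8975) = (2*(-99)*(-139))/58 - 26940/(-8975) = 27522*(1/58) - 26940*(-1/8975) = 13761/29 + 5388/1795 = 24857247/52055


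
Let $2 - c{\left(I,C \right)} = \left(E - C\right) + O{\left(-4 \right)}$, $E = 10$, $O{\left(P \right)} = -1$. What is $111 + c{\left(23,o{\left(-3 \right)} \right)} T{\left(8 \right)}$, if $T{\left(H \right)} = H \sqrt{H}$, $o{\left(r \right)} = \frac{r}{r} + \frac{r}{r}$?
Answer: $111 - 80 \sqrt{2} \approx -2.1371$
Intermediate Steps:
$o{\left(r \right)} = 2$ ($o{\left(r \right)} = 1 + 1 = 2$)
$T{\left(H \right)} = H^{\frac{3}{2}}$
$c{\left(I,C \right)} = -7 + C$ ($c{\left(I,C \right)} = 2 - \left(\left(10 - C\right) - 1\right) = 2 - \left(9 - C\right) = 2 + \left(-9 + C\right) = -7 + C$)
$111 + c{\left(23,o{\left(-3 \right)} \right)} T{\left(8 \right)} = 111 + \left(-7 + 2\right) 8^{\frac{3}{2}} = 111 - 5 \cdot 16 \sqrt{2} = 111 - 80 \sqrt{2}$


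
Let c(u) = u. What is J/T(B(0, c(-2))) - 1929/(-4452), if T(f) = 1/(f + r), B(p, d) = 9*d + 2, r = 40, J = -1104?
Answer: -39319421/1484 ≈ -26496.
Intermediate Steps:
B(p, d) = 2 + 9*d
T(f) = 1/(40 + f) (T(f) = 1/(f + 40) = 1/(40 + f))
J/T(B(0, c(-2))) - 1929/(-4452) = -(46368 - 19872) - 1929/(-4452) = -1104/(1/(40 + (2 - 18))) - 1929*(-1/4452) = -1104/(1/(40 - 16)) + 643/1484 = -1104/(1/24) + 643/1484 = -1104/1/24 + 643/1484 = -1104*24 + 643/1484 = -26496 + 643/1484 = -39319421/1484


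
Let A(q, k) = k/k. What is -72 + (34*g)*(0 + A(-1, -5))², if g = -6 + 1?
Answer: -242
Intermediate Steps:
A(q, k) = 1
g = -5
-72 + (34*g)*(0 + A(-1, -5))² = -72 + (34*(-5))*(0 + 1)² = -72 - 170*1² = -72 - 170*1 = -72 - 170 = -242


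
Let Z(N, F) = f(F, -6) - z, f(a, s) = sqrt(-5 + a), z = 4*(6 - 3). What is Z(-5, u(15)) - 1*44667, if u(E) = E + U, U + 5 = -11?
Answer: -44679 + I*sqrt(6) ≈ -44679.0 + 2.4495*I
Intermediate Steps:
z = 12 (z = 4*3 = 12)
U = -16 (U = -5 - 11 = -16)
u(E) = -16 + E (u(E) = E - 16 = -16 + E)
Z(N, F) = -12 + sqrt(-5 + F) (Z(N, F) = sqrt(-5 + F) - 1*12 = sqrt(-5 + F) - 12 = -12 + sqrt(-5 + F))
Z(-5, u(15)) - 1*44667 = (-12 + sqrt(-5 + (-16 + 15))) - 1*44667 = (-12 + sqrt(-5 - 1)) - 44667 = (-12 + sqrt(-6)) - 44667 = (-12 + I*sqrt(6)) - 44667 = -44679 + I*sqrt(6)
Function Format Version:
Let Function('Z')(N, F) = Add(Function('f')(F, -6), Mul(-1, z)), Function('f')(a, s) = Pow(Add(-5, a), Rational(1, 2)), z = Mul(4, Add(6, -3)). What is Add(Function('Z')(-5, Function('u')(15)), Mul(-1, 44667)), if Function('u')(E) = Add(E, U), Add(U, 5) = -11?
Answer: Add(-44679, Mul(I, Pow(6, Rational(1, 2)))) ≈ Add(-44679., Mul(2.4495, I))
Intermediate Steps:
z = 12 (z = Mul(4, 3) = 12)
U = -16 (U = Add(-5, -11) = -16)
Function('u')(E) = Add(-16, E) (Function('u')(E) = Add(E, -16) = Add(-16, E))
Function('Z')(N, F) = Add(-12, Pow(Add(-5, F), Rational(1, 2))) (Function('Z')(N, F) = Add(Pow(Add(-5, F), Rational(1, 2)), Mul(-1, 12)) = Add(Pow(Add(-5, F), Rational(1, 2)), -12) = Add(-12, Pow(Add(-5, F), Rational(1, 2))))
Add(Function('Z')(-5, Function('u')(15)), Mul(-1, 44667)) = Add(Add(-12, Pow(Add(-5, Add(-16, 15)), Rational(1, 2))), Mul(-1, 44667)) = Add(Add(-12, Pow(Add(-5, -1), Rational(1, 2))), -44667) = Add(Add(-12, Pow(-6, Rational(1, 2))), -44667) = Add(Add(-12, Mul(I, Pow(6, Rational(1, 2)))), -44667) = Add(-44679, Mul(I, Pow(6, Rational(1, 2))))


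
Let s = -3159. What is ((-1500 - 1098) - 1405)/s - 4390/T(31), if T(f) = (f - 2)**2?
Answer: -10501487/2656719 ≈ -3.9528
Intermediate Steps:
T(f) = (-2 + f)**2
((-1500 - 1098) - 1405)/s - 4390/T(31) = ((-1500 - 1098) - 1405)/(-3159) - 4390/(-2 + 31)**2 = (-2598 - 1405)*(-1/3159) - 4390/(29**2) = -4003*(-1/3159) - 4390/841 = 4003/3159 - 4390*1/841 = 4003/3159 - 4390/841 = -10501487/2656719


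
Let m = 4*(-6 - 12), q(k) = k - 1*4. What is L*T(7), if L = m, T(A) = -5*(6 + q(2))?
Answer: 1440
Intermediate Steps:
q(k) = -4 + k (q(k) = k - 4 = -4 + k)
T(A) = -20 (T(A) = -5*(6 + (-4 + 2)) = -5*(6 - 2) = -5*4 = -20)
m = -72 (m = 4*(-18) = -72)
L = -72
L*T(7) = -72*(-20) = 1440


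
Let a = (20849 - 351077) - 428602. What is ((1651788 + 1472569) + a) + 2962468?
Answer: 5327995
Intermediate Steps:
a = -758830 (a = -330228 - 428602 = -758830)
((1651788 + 1472569) + a) + 2962468 = ((1651788 + 1472569) - 758830) + 2962468 = (3124357 - 758830) + 2962468 = 2365527 + 2962468 = 5327995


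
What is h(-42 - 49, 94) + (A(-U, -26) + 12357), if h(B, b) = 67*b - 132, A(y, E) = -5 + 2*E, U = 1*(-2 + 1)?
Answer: 18466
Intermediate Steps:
U = -1 (U = 1*(-1) = -1)
h(B, b) = -132 + 67*b
h(-42 - 49, 94) + (A(-U, -26) + 12357) = (-132 + 67*94) + ((-5 + 2*(-26)) + 12357) = (-132 + 6298) + ((-5 - 52) + 12357) = 6166 + (-57 + 12357) = 6166 + 12300 = 18466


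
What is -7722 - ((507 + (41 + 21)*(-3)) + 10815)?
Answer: -18858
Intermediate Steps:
-7722 - ((507 + (41 + 21)*(-3)) + 10815) = -7722 - ((507 + 62*(-3)) + 10815) = -7722 - ((507 - 186) + 10815) = -7722 - (321 + 10815) = -7722 - 1*11136 = -7722 - 11136 = -18858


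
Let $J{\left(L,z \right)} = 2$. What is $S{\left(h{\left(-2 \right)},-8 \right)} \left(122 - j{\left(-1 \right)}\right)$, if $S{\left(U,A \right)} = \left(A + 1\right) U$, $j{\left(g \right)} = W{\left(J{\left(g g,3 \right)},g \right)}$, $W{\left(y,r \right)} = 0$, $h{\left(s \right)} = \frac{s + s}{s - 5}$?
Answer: $-488$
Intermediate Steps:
$h{\left(s \right)} = \frac{2 s}{-5 + s}$
$j{\left(g \right)} = 0$
$S{\left(U,A \right)} = U \left(1 + A\right)$ ($S{\left(U,A \right)} = \left(1 + A\right) U = U \left(1 + A\right)$)
$S{\left(h{\left(-2 \right)},-8 \right)} \left(122 - j{\left(-1 \right)}\right) = 2 \left(-2\right) \frac{1}{-5 - 2} \left(1 - 8\right) \left(122 - 0\right) = 2 \left(-2\right) \frac{1}{-7} \left(-7\right) \left(122 + 0\right) = 2 \left(-2\right) \left(- \frac{1}{7}\right) \left(-7\right) 122 = \frac{4}{7} \left(-7\right) 122 = \left(-4\right) 122 = -488$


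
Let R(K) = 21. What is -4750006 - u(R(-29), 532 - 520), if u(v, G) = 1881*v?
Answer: -4789507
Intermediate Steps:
-4750006 - u(R(-29), 532 - 520) = -4750006 - 1881*21 = -4750006 - 1*39501 = -4750006 - 39501 = -4789507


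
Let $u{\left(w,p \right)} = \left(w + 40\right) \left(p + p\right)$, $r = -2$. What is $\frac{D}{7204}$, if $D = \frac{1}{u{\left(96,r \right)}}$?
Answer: $- \frac{1}{3918976} \approx -2.5517 \cdot 10^{-7}$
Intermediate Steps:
$u{\left(w,p \right)} = 2 p \left(40 + w\right)$ ($u{\left(w,p \right)} = \left(40 + w\right) 2 p = 2 p \left(40 + w\right)$)
$D = - \frac{1}{544}$ ($D = \frac{1}{2 \left(-2\right) \left(40 + 96\right)} = \frac{1}{2 \left(-2\right) 136} = \frac{1}{-544} = - \frac{1}{544} \approx -0.0018382$)
$\frac{D}{7204} = - \frac{1}{544 \cdot 7204} = \left(- \frac{1}{544}\right) \frac{1}{7204} = - \frac{1}{3918976}$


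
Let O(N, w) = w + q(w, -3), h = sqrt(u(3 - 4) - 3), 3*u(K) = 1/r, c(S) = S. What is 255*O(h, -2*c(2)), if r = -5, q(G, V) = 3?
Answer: -255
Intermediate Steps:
u(K) = -1/15 (u(K) = (1/3)/(-5) = (1/3)*(-1/5) = -1/15)
h = I*sqrt(690)/15 (h = sqrt(-1/15 - 3) = sqrt(-46/15) = I*sqrt(690)/15 ≈ 1.7512*I)
O(N, w) = 3 + w (O(N, w) = w + 3 = 3 + w)
255*O(h, -2*c(2)) = 255*(3 - 2*2) = 255*(3 - 4) = 255*(-1) = -255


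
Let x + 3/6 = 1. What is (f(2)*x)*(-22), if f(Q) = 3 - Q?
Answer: -11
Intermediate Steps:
x = 1/2 (x = -1/2 + 1 = 1/2 ≈ 0.50000)
(f(2)*x)*(-22) = ((3 - 1*2)*(1/2))*(-22) = ((3 - 2)*(1/2))*(-22) = (1*(1/2))*(-22) = (1/2)*(-22) = -11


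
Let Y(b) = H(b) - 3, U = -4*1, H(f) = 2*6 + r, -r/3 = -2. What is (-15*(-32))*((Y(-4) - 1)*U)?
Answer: -26880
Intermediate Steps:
r = 6 (r = -3*(-2) = 6)
H(f) = 18 (H(f) = 2*6 + 6 = 12 + 6 = 18)
U = -4
Y(b) = 15 (Y(b) = 18 - 3 = 15)
(-15*(-32))*((Y(-4) - 1)*U) = (-15*(-32))*((15 - 1)*(-4)) = 480*(14*(-4)) = 480*(-56) = -26880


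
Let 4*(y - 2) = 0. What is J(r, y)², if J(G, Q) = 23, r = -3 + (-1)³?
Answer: 529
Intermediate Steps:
y = 2 (y = 2 + (¼)*0 = 2 + 0 = 2)
r = -4 (r = -3 - 1 = -4)
J(r, y)² = 23² = 529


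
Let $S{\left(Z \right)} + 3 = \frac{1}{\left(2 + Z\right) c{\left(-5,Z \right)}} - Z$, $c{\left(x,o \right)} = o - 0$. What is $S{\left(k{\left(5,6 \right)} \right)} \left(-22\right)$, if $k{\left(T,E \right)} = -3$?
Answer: $- \frac{22}{3} \approx -7.3333$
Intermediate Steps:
$c{\left(x,o \right)} = o$ ($c{\left(x,o \right)} = o + 0 = o$)
$S{\left(Z \right)} = -3 - Z + \frac{1}{Z \left(2 + Z\right)}$ ($S{\left(Z \right)} = -3 - \left(Z - \frac{1}{Z \left(2 + Z\right)}\right) = -3 - Z + \frac{1}{Z \left(2 + Z\right)}$)
$S{\left(k{\left(5,6 \right)} \right)} \left(-22\right) = \frac{1 - \left(-3\right)^{3} - -18 - 5 \left(-3\right)^{2}}{\left(-3\right) \left(2 - 3\right)} \left(-22\right) = - \frac{1 - -27 + 18 - 45}{3 \left(-1\right)} \left(-22\right) = \left(- \frac{1}{3}\right) \left(-1\right) \left(1 + 27 + 18 - 45\right) \left(-22\right) = \left(- \frac{1}{3}\right) \left(-1\right) 1 \left(-22\right) = \frac{1}{3} \left(-22\right) = - \frac{22}{3}$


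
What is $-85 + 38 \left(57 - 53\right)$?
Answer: $67$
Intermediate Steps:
$-85 + 38 \left(57 - 53\right) = -85 + 38 \cdot 4 = -85 + 152 = 67$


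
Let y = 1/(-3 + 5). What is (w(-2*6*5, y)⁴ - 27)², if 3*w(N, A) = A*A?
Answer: 313455536641/429981696 ≈ 729.00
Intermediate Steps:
y = ½ (y = 1/2 = ½ ≈ 0.50000)
w(N, A) = A²/3 (w(N, A) = (A*A)/3 = A²/3)
(w(-2*6*5, y)⁴ - 27)² = (((½)²/3)⁴ - 27)² = (((⅓)*(¼))⁴ - 27)² = ((1/12)⁴ - 27)² = (1/20736 - 27)² = (-559871/20736)² = 313455536641/429981696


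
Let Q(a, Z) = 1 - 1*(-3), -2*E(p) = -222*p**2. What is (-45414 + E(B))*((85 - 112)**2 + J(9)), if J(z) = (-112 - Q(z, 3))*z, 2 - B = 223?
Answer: -1693420155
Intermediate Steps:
B = -221 (B = 2 - 1*223 = 2 - 223 = -221)
E(p) = 111*p**2 (E(p) = -(-111)*p**2 = 111*p**2)
Q(a, Z) = 4 (Q(a, Z) = 1 + 3 = 4)
J(z) = -116*z (J(z) = (-112 - 1*4)*z = (-112 - 4)*z = -116*z)
(-45414 + E(B))*((85 - 112)**2 + J(9)) = (-45414 + 111*(-221)**2)*((85 - 112)**2 - 116*9) = (-45414 + 111*48841)*((-27)**2 - 1044) = (-45414 + 5421351)*(729 - 1044) = 5375937*(-315) = -1693420155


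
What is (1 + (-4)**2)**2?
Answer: 289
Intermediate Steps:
(1 + (-4)**2)**2 = (1 + 16)**2 = 17**2 = 289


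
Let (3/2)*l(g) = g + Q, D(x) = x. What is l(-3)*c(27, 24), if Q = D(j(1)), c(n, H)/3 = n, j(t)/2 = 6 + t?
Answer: 594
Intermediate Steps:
j(t) = 12 + 2*t (j(t) = 2*(6 + t) = 12 + 2*t)
c(n, H) = 3*n
Q = 14 (Q = 12 + 2*1 = 12 + 2 = 14)
l(g) = 28/3 + 2*g/3 (l(g) = 2*(g + 14)/3 = 2*(14 + g)/3 = 28/3 + 2*g/3)
l(-3)*c(27, 24) = (28/3 + (⅔)*(-3))*(3*27) = (28/3 - 2)*81 = (22/3)*81 = 594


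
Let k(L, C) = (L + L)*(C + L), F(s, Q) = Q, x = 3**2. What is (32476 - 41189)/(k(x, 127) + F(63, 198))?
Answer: -8713/2646 ≈ -3.2929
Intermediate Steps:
x = 9
k(L, C) = 2*L*(C + L) (k(L, C) = (2*L)*(C + L) = 2*L*(C + L))
(32476 - 41189)/(k(x, 127) + F(63, 198)) = (32476 - 41189)/(2*9*(127 + 9) + 198) = -8713/(2*9*136 + 198) = -8713/(2448 + 198) = -8713/2646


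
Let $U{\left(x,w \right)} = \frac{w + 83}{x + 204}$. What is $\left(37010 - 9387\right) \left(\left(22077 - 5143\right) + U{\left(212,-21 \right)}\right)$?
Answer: $\frac{97296575769}{208} \approx 4.6777 \cdot 10^{8}$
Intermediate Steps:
$U{\left(x,w \right)} = \frac{83 + w}{204 + x}$
$\left(37010 - 9387\right) \left(\left(22077 - 5143\right) + U{\left(212,-21 \right)}\right) = \left(37010 - 9387\right) \left(\left(22077 - 5143\right) + \frac{83 - 21}{204 + 212}\right) = 27623 \left(16934 + \frac{1}{416} \cdot 62\right) = 27623 \left(16934 + \frac{31}{208}\right) = 27623 \cdot \frac{3522303}{208} = \frac{97296575769}{208}$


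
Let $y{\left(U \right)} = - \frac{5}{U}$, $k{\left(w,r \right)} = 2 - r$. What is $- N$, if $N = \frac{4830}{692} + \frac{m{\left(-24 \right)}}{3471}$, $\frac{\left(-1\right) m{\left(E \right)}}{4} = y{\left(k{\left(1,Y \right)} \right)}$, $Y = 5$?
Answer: $- \frac{25140475}{3602898} \approx -6.9778$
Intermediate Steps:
$m{\left(E \right)} = - \frac{20}{3}$ ($m{\left(E \right)} = - 4 \left(- \frac{5}{2 - 5}\right) = - 4 \left(- \frac{5}{-3}\right) = - 4 \left(\left(-5\right) \left(- \frac{1}{3}\right)\right) = \left(-4\right) \frac{5}{3} = - \frac{20}{3}$)
$N = \frac{25140475}{3602898}$ ($N = \frac{4830}{692} - \frac{20}{3 \cdot 3471} = 4830 \cdot \frac{1}{692} - \frac{20}{10413} = \frac{2415}{346} - \frac{20}{10413} = \frac{25140475}{3602898} \approx 6.9778$)
$- N = \left(-1\right) \frac{25140475}{3602898} = - \frac{25140475}{3602898}$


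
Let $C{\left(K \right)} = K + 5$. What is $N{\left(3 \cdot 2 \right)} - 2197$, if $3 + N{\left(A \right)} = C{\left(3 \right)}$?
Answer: $-2192$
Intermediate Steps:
$C{\left(K \right)} = 5 + K$
$N{\left(A \right)} = 5$ ($N{\left(A \right)} = -3 + \left(5 + 3\right) = -3 + 8 = 5$)
$N{\left(3 \cdot 2 \right)} - 2197 = 5 - 2197 = -2192$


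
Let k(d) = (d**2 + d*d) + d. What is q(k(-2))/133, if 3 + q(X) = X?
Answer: 3/133 ≈ 0.022556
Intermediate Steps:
k(d) = d + 2*d**2 (k(d) = (d**2 + d**2) + d = 2*d**2 + d = d + 2*d**2)
q(X) = -3 + X
q(k(-2))/133 = (-3 - 2*(1 + 2*(-2)))/133 = (-3 - 2*(1 - 4))*(1/133) = (-3 - 2*(-3))*(1/133) = (-3 + 6)*(1/133) = 3*(1/133) = 3/133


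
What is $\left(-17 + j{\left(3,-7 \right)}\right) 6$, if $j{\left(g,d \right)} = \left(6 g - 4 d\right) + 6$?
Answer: $210$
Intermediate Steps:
$j{\left(g,d \right)} = 6 - 4 d + 6 g$ ($j{\left(g,d \right)} = \left(- 4 d + 6 g\right) + 6 = 6 - 4 d + 6 g$)
$\left(-17 + j{\left(3,-7 \right)}\right) 6 = \left(-17 + \left(6 - -28 + 6 \cdot 3\right)\right) 6 = \left(-17 + \left(6 + 28 + 18\right)\right) 6 = \left(-17 + 52\right) 6 = 35 \cdot 6 = 210$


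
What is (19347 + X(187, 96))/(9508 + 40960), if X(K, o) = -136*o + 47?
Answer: 3169/25234 ≈ 0.12558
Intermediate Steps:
X(K, o) = 47 - 136*o
(19347 + X(187, 96))/(9508 + 40960) = (19347 + (47 - 136*96))/(9508 + 40960) = (19347 + (47 - 13056))/50468 = (19347 - 13009)*(1/50468) = 6338*(1/50468) = 3169/25234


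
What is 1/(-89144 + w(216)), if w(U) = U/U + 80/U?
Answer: -27/2406851 ≈ -1.1218e-5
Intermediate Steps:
w(U) = 1 + 80/U
1/(-89144 + w(216)) = 1/(-89144 + (80 + 216)/216) = 1/(-89144 + (1/216)*296) = 1/(-89144 + 37/27) = 1/(-2406851/27) = -27/2406851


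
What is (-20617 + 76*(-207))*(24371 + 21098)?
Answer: -1652752681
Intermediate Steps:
(-20617 + 76*(-207))*(24371 + 21098) = (-20617 - 15732)*45469 = -36349*45469 = -1652752681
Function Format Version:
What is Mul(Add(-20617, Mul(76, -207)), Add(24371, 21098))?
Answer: -1652752681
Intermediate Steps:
Mul(Add(-20617, Mul(76, -207)), Add(24371, 21098)) = Mul(Add(-20617, -15732), 45469) = Mul(-36349, 45469) = -1652752681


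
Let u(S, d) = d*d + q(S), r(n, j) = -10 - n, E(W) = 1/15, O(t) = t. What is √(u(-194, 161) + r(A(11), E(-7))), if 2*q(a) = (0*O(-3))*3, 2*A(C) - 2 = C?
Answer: √103618/2 ≈ 160.95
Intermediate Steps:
A(C) = 1 + C/2
E(W) = 1/15
q(a) = 0 (q(a) = ((0*(-3))*3)/2 = (0*3)/2 = (½)*0 = 0)
u(S, d) = d² (u(S, d) = d*d + 0 = d² + 0 = d²)
√(u(-194, 161) + r(A(11), E(-7))) = √(161² + (-10 - (1 + (½)*11))) = √(25921 + (-10 - (1 + 11/2))) = √(25921 + (-10 - 1*13/2)) = √(25921 + (-10 - 13/2)) = √(25921 - 33/2) = √(51809/2) = √103618/2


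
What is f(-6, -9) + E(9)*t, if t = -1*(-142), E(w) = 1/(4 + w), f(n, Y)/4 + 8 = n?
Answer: -586/13 ≈ -45.077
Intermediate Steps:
f(n, Y) = -32 + 4*n
t = 142
f(-6, -9) + E(9)*t = (-32 + 4*(-6)) + 142/(4 + 9) = (-32 - 24) + 142/13 = -56 + (1/13)*142 = -56 + 142/13 = -586/13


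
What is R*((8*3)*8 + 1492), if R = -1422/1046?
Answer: -1197324/523 ≈ -2289.3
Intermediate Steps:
R = -711/523 (R = -1422*1/1046 = -711/523 ≈ -1.3595)
R*((8*3)*8 + 1492) = -711*((8*3)*8 + 1492)/523 = -711*(24*8 + 1492)/523 = -711*(192 + 1492)/523 = -711/523*1684 = -1197324/523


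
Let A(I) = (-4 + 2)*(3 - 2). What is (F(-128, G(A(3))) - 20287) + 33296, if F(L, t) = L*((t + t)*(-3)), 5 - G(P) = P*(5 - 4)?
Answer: 18385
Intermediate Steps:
A(I) = -2 (A(I) = -2*1 = -2)
G(P) = 5 - P (G(P) = 5 - P*(5 - 4) = 5 - P)
F(L, t) = -6*L*t (F(L, t) = L*((2*t)*(-3)) = L*(-6*t) = -6*L*t)
(F(-128, G(A(3))) - 20287) + 33296 = (-6*(-128)*(5 - 1*(-2)) - 20287) + 33296 = (-6*(-128)*(5 + 2) - 20287) + 33296 = (-6*(-128)*7 - 20287) + 33296 = (5376 - 20287) + 33296 = -14911 + 33296 = 18385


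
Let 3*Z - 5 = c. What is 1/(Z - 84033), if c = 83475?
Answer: -3/168619 ≈ -1.7792e-5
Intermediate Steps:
Z = 83480/3 (Z = 5/3 + (1/3)*83475 = 5/3 + 27825 = 83480/3 ≈ 27827.)
1/(Z - 84033) = 1/(83480/3 - 84033) = 1/(-168619/3) = -3/168619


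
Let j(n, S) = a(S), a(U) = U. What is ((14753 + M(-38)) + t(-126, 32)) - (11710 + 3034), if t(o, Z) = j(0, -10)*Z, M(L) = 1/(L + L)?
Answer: -23637/76 ≈ -311.01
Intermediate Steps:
j(n, S) = S
M(L) = 1/(2*L)
t(o, Z) = -10*Z
((14753 + M(-38)) + t(-126, 32)) - (11710 + 3034) = ((14753 + (½)/(-38)) - 10*32) - (11710 + 3034) = ((14753 + (½)*(-1/38)) - 320) - 1*14744 = ((14753 - 1/76) - 320) - 14744 = (1121227/76 - 320) - 14744 = 1096907/76 - 14744 = -23637/76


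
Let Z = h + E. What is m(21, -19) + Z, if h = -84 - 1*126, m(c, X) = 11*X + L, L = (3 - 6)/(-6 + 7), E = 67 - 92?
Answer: -447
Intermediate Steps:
E = -25
L = -3 (L = -3/1 = -3*1 = -3)
m(c, X) = -3 + 11*X (m(c, X) = 11*X - 3 = -3 + 11*X)
h = -210 (h = -84 - 126 = -210)
Z = -235 (Z = -210 - 25 = -235)
m(21, -19) + Z = (-3 + 11*(-19)) - 235 = (-3 - 209) - 235 = -212 - 235 = -447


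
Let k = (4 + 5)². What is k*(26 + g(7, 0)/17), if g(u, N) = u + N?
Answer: 36369/17 ≈ 2139.4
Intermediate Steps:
k = 81 (k = 9² = 81)
g(u, N) = N + u
k*(26 + g(7, 0)/17) = 81*(26 + (0 + 7)/17) = 81*(26 + 7*(1/17)) = 81*(26 + 7/17) = 81*(449/17) = 36369/17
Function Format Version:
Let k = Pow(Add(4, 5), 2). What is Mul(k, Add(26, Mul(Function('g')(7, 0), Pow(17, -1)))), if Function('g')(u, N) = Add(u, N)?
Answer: Rational(36369, 17) ≈ 2139.4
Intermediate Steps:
k = 81 (k = Pow(9, 2) = 81)
Function('g')(u, N) = Add(N, u)
Mul(k, Add(26, Mul(Function('g')(7, 0), Pow(17, -1)))) = Mul(81, Add(26, Mul(Add(0, 7), Pow(17, -1)))) = Mul(81, Add(26, Mul(7, Rational(1, 17)))) = Mul(81, Add(26, Rational(7, 17))) = Mul(81, Rational(449, 17)) = Rational(36369, 17)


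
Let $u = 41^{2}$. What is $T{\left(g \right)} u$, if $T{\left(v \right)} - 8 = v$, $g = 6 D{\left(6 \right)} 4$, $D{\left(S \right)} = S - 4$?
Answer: $94136$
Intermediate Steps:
$D{\left(S \right)} = -4 + S$
$g = 48$ ($g = 6 \left(-4 + 6\right) 4 = 6 \cdot 2 \cdot 4 = 12 \cdot 4 = 48$)
$T{\left(v \right)} = 8 + v$
$u = 1681$
$T{\left(g \right)} u = \left(8 + 48\right) 1681 = 56 \cdot 1681 = 94136$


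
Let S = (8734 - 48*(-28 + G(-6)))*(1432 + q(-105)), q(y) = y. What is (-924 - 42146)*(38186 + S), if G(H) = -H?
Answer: -561181254120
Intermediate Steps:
S = 12991330 (S = (8734 - 48*(-28 - 1*(-6)))*(1432 - 105) = (8734 - 48*(-28 + 6))*1327 = (8734 - 48*(-22))*1327 = (8734 + 1056)*1327 = 9790*1327 = 12991330)
(-924 - 42146)*(38186 + S) = (-924 - 42146)*(38186 + 12991330) = -43070*13029516 = -561181254120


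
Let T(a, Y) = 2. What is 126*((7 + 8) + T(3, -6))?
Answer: 2142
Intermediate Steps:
126*((7 + 8) + T(3, -6)) = 126*((7 + 8) + 2) = 126*(15 + 2) = 126*17 = 2142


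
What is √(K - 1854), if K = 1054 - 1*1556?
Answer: 2*I*√589 ≈ 48.539*I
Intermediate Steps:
K = -502 (K = 1054 - 1556 = -502)
√(K - 1854) = √(-502 - 1854) = √(-2356) = 2*I*√589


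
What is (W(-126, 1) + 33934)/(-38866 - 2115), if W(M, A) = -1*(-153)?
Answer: -89/107 ≈ -0.83178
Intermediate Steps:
W(M, A) = 153
(W(-126, 1) + 33934)/(-38866 - 2115) = (153 + 33934)/(-38866 - 2115) = 34087/(-40981) = 34087*(-1/40981) = -89/107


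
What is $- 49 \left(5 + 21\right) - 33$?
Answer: $-1307$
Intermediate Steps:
$- 49 \left(5 + 21\right) - 33 = \left(-49\right) 26 - 33 = -1274 - 33 = -1307$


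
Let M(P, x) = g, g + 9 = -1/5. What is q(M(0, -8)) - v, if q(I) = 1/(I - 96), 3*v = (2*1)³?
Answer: -4223/1578 ≈ -2.6762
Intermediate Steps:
g = -46/5 (g = -9 - 1/5 = -9 - 1*⅕ = -9 - ⅕ = -46/5 ≈ -9.2000)
M(P, x) = -46/5
v = 8/3 (v = (2*1)³/3 = (⅓)*2³ = (⅓)*8 = 8/3 ≈ 2.6667)
q(I) = 1/(-96 + I)
q(M(0, -8)) - v = 1/(-96 - 46/5) - 1*8/3 = 1/(-526/5) - 8/3 = -5/526 - 8/3 = -4223/1578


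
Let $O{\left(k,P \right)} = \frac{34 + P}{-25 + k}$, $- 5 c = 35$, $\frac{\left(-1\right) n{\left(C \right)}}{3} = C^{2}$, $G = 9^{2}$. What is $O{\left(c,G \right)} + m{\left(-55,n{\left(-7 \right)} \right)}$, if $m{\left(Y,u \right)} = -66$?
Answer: $- \frac{2227}{32} \approx -69.594$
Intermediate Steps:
$G = 81$
$n{\left(C \right)} = - 3 C^{2}$
$c = -7$ ($c = \left(- \frac{1}{5}\right) 35 = -7$)
$O{\left(k,P \right)} = \frac{34 + P}{-25 + k}$
$O{\left(c,G \right)} + m{\left(-55,n{\left(-7 \right)} \right)} = \frac{34 + 81}{-25 - 7} - 66 = \frac{1}{-32} \cdot 115 - 66 = \left(- \frac{1}{32}\right) 115 - 66 = - \frac{115}{32} - 66 = - \frac{2227}{32}$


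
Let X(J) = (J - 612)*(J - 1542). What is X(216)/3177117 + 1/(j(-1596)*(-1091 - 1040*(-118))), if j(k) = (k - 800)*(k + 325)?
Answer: 7203514691047943/43585190106769644 ≈ 0.16527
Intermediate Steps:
j(k) = (-800 + k)*(325 + k)
X(J) = (-1542 + J)*(-612 + J) (X(J) = (-612 + J)*(-1542 + J) = (-1542 + J)*(-612 + J))
X(216)/3177117 + 1/(j(-1596)*(-1091 - 1040*(-118))) = (943704 + 216² - 2154*216)/3177117 + 1/((-260000 + (-1596)² - 475*(-1596))*(-1091 - 1040*(-118))) = (943704 + 46656 - 465264)*(1/3177117) + 1/((-260000 + 2547216 + 758100)*(-1091 + 122720)) = 525096*(1/3177117) + 1/(3045316*121629) = 19448/117671 + (1/3045316)*(1/121629) = 19448/117671 + 1/370398739764 = 7203514691047943/43585190106769644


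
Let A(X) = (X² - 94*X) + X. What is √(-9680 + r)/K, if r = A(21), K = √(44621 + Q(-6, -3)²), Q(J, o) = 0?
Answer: 2*I*√124849558/44621 ≈ 0.50082*I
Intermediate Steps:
K = √44621 (K = √(44621 + 0²) = √(44621 + 0) = √44621 ≈ 211.24)
A(X) = X² - 93*X
r = -1512 (r = 21*(-93 + 21) = 21*(-72) = -1512)
√(-9680 + r)/K = √(-9680 - 1512)/(√44621) = √(-11192)*(√44621/44621) = (2*I*√2798)*(√44621/44621) = 2*I*√124849558/44621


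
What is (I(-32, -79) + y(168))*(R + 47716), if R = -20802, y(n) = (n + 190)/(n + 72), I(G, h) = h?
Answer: -125163557/60 ≈ -2.0861e+6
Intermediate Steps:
y(n) = (190 + n)/(72 + n)
(I(-32, -79) + y(168))*(R + 47716) = (-79 + (190 + 168)/(72 + 168))*(-20802 + 47716) = (-79 + 358/240)*26914 = (-79 + (1/240)*358)*26914 = (-79 + 179/120)*26914 = -9301/120*26914 = -125163557/60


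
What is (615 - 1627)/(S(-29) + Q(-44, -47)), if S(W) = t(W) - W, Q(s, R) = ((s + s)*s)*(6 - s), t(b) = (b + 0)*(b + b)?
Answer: -1012/195311 ≈ -0.0051815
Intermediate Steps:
t(b) = 2*b² (t(b) = b*(2*b) = 2*b²)
Q(s, R) = 2*s²*(6 - s) (Q(s, R) = ((2*s)*s)*(6 - s) = (2*s²)*(6 - s) = 2*s²*(6 - s))
S(W) = -W + 2*W² (S(W) = 2*W² - W = -W + 2*W²)
(615 - 1627)/(S(-29) + Q(-44, -47)) = (615 - 1627)/(-29*(-1 + 2*(-29)) + 2*(-44)²*(6 - 1*(-44))) = -1012/(-29*(-1 - 58) + 2*1936*(6 + 44)) = -1012/(-29*(-59) + 2*1936*50) = -1012/(1711 + 193600) = -1012/195311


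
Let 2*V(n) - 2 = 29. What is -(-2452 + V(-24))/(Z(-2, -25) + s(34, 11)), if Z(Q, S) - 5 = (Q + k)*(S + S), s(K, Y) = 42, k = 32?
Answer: -4873/2906 ≈ -1.6769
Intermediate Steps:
V(n) = 31/2 (V(n) = 1 + (½)*29 = 1 + 29/2 = 31/2)
Z(Q, S) = 5 + 2*S*(32 + Q) (Z(Q, S) = 5 + (Q + 32)*(S + S) = 5 + (32 + Q)*(2*S) = 5 + 2*S*(32 + Q))
-(-2452 + V(-24))/(Z(-2, -25) + s(34, 11)) = -(-2452 + 31/2)/((5 + 64*(-25) + 2*(-2)*(-25)) + 42) = -(-4873)/(2*((5 - 1600 + 100) + 42)) = -(-4873)/(2*(-1495 + 42)) = -(-4873)/(2*(-1453)) = -(-4873)*(-1)/(2*1453) = -1*4873/2906 = -4873/2906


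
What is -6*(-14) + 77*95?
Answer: 7399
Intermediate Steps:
-6*(-14) + 77*95 = 84 + 7315 = 7399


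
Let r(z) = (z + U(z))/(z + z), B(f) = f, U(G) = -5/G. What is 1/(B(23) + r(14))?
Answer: 392/9207 ≈ 0.042576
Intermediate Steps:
r(z) = (z - 5/z)/(2*z) (r(z) = (z - 5/z)/(z + z) = (z - 5/z)/((2*z)) = (z - 5/z)*(1/(2*z)) = (z - 5/z)/(2*z))
1/(B(23) + r(14)) = 1/(23 + (½)*(-5 + 14²)/14²) = 1/(23 + (½)*(1/196)*(-5 + 196)) = 1/(23 + (½)*(1/196)*191) = 1/(23 + 191/392) = 1/(9207/392) = 392/9207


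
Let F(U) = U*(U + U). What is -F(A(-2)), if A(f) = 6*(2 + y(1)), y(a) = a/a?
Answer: -648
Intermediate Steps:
y(a) = 1
A(f) = 18 (A(f) = 6*(2 + 1) = 6*3 = 18)
F(U) = 2*U² (F(U) = U*(2*U) = 2*U²)
-F(A(-2)) = -2*18² = -2*324 = -1*648 = -648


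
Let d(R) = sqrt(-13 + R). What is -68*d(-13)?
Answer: -68*I*sqrt(26) ≈ -346.73*I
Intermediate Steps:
-68*d(-13) = -68*sqrt(-13 - 13) = -68*I*sqrt(26)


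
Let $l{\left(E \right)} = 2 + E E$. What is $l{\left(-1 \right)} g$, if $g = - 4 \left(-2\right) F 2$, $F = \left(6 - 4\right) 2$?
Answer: $192$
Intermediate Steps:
$F = 4$ ($F = 2 \cdot 2 = 4$)
$l{\left(E \right)} = 2 + E^{2}$
$g = 64$ ($g = - 4 \left(-2\right) 4 \cdot 2 = \left(-1\right) \left(-8\right) 4 \cdot 2 = 8 \cdot 4 \cdot 2 = 32 \cdot 2 = 64$)
$l{\left(-1 \right)} g = \left(2 + \left(-1\right)^{2}\right) 64 = \left(2 + 1\right) 64 = 3 \cdot 64 = 192$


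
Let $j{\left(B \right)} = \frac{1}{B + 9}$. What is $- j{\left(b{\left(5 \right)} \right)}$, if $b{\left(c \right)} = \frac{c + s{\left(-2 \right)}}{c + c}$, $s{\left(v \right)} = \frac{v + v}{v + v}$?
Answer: $- \frac{5}{48} \approx -0.10417$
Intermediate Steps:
$s{\left(v \right)} = 1$ ($s{\left(v \right)} = \frac{2 v}{2 v} = 2 v \frac{1}{2 v} = 1$)
$b{\left(c \right)} = \frac{1 + c}{2 c}$ ($b{\left(c \right)} = \frac{c + 1}{c + c} = \frac{1 + c}{2 c}$)
$j{\left(B \right)} = \frac{1}{9 + B}$
$- j{\left(b{\left(5 \right)} \right)} = - \frac{1}{9 + \frac{1 + 5}{2 \cdot 5}} = - \frac{1}{9 + \frac{1}{2} \cdot \frac{1}{5} \cdot 6} = - \frac{1}{9 + \frac{3}{5}} = - \frac{1}{\frac{48}{5}} = \left(-1\right) \frac{5}{48} = - \frac{5}{48}$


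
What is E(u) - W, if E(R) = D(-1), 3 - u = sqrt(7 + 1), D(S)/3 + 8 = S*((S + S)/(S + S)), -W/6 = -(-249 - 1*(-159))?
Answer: 513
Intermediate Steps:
W = -540 (W = -(-6)*(-249 - 1*(-159)) = -(-6)*(-249 + 159) = -(-6)*(-90) = -6*90 = -540)
D(S) = -24 + 3*S (D(S) = -24 + 3*(S*((S + S)/(S + S))) = -24 + 3*(S*((2*S)/((2*S)))) = -24 + 3*(S*((2*S)*(1/(2*S)))) = -24 + 3*(S*1) = -24 + 3*S)
u = 3 - 2*sqrt(2) (u = 3 - sqrt(7 + 1) = 3 - sqrt(8) = 3 - 2*sqrt(2) ≈ 0.17157)
E(R) = -27 (E(R) = -24 + 3*(-1) = -24 - 3 = -27)
E(u) - W = -27 - 1*(-540) = -27 + 540 = 513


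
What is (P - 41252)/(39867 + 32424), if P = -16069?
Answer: -19107/24097 ≈ -0.79292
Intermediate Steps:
(P - 41252)/(39867 + 32424) = (-16069 - 41252)/(39867 + 32424) = -57321/72291 = -57321*1/72291 = -19107/24097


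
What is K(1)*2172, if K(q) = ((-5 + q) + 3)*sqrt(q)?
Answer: -2172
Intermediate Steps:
K(q) = sqrt(q)*(-2 + q) (K(q) = (-2 + q)*sqrt(q) = sqrt(q)*(-2 + q))
K(1)*2172 = (sqrt(1)*(-2 + 1))*2172 = (1*(-1))*2172 = -1*2172 = -2172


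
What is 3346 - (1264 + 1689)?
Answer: 393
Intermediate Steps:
3346 - (1264 + 1689) = 3346 - 1*2953 = 3346 - 2953 = 393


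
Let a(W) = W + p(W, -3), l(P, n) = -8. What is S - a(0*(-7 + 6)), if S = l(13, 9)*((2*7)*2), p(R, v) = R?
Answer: -224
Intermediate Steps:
S = -224 (S = -8*2*7*2 = -112*2 = -8*28 = -224)
a(W) = 2*W (a(W) = W + W = 2*W)
S - a(0*(-7 + 6)) = -224 - 2*0*(-7 + 6) = -224 - 2*0*(-1) = -224 - 2*0 = -224 - 1*0 = -224 + 0 = -224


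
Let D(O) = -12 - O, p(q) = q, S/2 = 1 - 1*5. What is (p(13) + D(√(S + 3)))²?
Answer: (1 - I*√5)² ≈ -4.0 - 4.4721*I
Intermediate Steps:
S = -8 (S = 2*(1 - 1*5) = 2*(1 - 5) = 2*(-4) = -8)
(p(13) + D(√(S + 3)))² = (13 + (-12 - √(-8 + 3)))² = (13 + (-12 - √(-5)))² = (13 + (-12 - I*√5))² = (1 - I*√5)²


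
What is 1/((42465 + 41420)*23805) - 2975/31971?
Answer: -1980241727468/21280776003225 ≈ -0.093053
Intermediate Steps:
1/((42465 + 41420)*23805) - 2975/31971 = (1/23805)/83885 - 2975*1/31971 = (1/83885)*(1/23805) - 2975/31971 = 1/1996882425 - 2975/31971 = -1980241727468/21280776003225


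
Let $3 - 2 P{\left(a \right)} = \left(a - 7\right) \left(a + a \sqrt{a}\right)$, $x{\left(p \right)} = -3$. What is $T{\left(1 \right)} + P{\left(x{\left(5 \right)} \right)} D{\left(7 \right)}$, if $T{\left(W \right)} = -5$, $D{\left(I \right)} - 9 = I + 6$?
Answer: $-302 - 330 i \sqrt{3} \approx -302.0 - 571.58 i$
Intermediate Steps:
$D{\left(I \right)} = 15 + I$ ($D{\left(I \right)} = 9 + \left(I + 6\right) = 9 + \left(6 + I\right) = 15 + I$)
$P{\left(a \right)} = \frac{3}{2} - \frac{\left(-7 + a\right) \left(a + a^{\frac{3}{2}}\right)}{2}$ ($P{\left(a \right)} = \frac{3}{2} - \frac{\left(a - 7\right) \left(a + a \sqrt{a}\right)}{2} = \frac{3}{2} - \frac{\left(-7 + a\right) \left(a + a^{\frac{3}{2}}\right)}{2}$)
$T{\left(1 \right)} + P{\left(x{\left(5 \right)} \right)} D{\left(7 \right)} = -5 + \left(\frac{3}{2} - \frac{\left(-3\right)^{2}}{2} - \frac{\left(-3\right)^{\frac{5}{2}}}{2} + \frac{7}{2} \left(-3\right) + \frac{7 \left(-3\right)^{\frac{3}{2}}}{2}\right) \left(15 + 7\right) = -5 + \left(\frac{3}{2} - \frac{9}{2} - \frac{9 i \sqrt{3}}{2} - \frac{21}{2} + \frac{7 \left(- 3 i \sqrt{3}\right)}{2}\right) 22 = -5 + \left(\frac{3}{2} - \frac{9}{2} - \frac{9 i \sqrt{3}}{2} - \frac{21}{2} - \frac{21 i \sqrt{3}}{2}\right) 22 = -5 + \left(- \frac{27}{2} - 15 i \sqrt{3}\right) 22 = -5 - \left(297 + 330 i \sqrt{3}\right) = -302 - 330 i \sqrt{3}$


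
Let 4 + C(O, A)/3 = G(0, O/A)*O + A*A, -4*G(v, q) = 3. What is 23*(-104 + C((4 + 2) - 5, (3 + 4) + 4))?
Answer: 22517/4 ≈ 5629.3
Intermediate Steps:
G(v, q) = -3/4 (G(v, q) = -1/4*3 = -3/4)
C(O, A) = -12 + 3*A**2 - 9*O/4 (C(O, A) = -12 + 3*(-3*O/4 + A*A) = -12 + 3*(-3*O/4 + A**2) = -12 + 3*(A**2 - 3*O/4) = -12 + (3*A**2 - 9*O/4) = -12 + 3*A**2 - 9*O/4)
23*(-104 + C((4 + 2) - 5, (3 + 4) + 4)) = 23*(-104 + (-12 + 3*((3 + 4) + 4)**2 - 9*((4 + 2) - 5)/4)) = 23*(-104 + (-12 + 3*(7 + 4)**2 - 9*(6 - 5)/4)) = 23*(-104 + (-12 + 3*11**2 - 9/4*1)) = 23*(-104 + (-12 + 3*121 - 9/4)) = 23*(-104 + (-12 + 363 - 9/4)) = 23*(-104 + 1395/4) = 23*(979/4) = 22517/4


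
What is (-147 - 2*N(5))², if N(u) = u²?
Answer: 38809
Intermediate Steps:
(-147 - 2*N(5))² = (-147 - 2*5²)² = (-147 - 2*25)² = (-147 - 50)² = (-197)² = 38809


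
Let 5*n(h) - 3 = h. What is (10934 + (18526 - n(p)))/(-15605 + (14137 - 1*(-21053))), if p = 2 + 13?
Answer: 147282/97925 ≈ 1.5040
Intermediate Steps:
p = 15
n(h) = 3/5 + h/5
(10934 + (18526 - n(p)))/(-15605 + (14137 - 1*(-21053))) = (10934 + (18526 - (3/5 + (1/5)*15)))/(-15605 + (14137 - 1*(-21053))) = (10934 + (18526 - (3/5 + 3)))/(-15605 + (14137 + 21053)) = (10934 + (18526 - 1*18/5))/(-15605 + 35190) = (10934 + (18526 - 18/5))/19585 = (10934 + 92612/5)*(1/19585) = (147282/5)*(1/19585) = 147282/97925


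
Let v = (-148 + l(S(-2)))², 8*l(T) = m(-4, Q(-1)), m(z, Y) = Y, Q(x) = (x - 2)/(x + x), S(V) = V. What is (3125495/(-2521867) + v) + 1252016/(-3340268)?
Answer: 11778058400746488977/539117544982784 ≈ 21847.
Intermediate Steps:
Q(x) = (-2 + x)/(2*x) (Q(x) = (-2 + x)/((2*x)) = (-2 + x)*(1/(2*x)) = (-2 + x)/(2*x))
l(T) = 3/16 (l(T) = ((½)*(-2 - 1)/(-1))/8 = ((½)*(-1)*(-3))/8 = (⅛)*(3/2) = 3/16)
v = 5593225/256 (v = (-148 + 3/16)² = (-2365/16)² = 5593225/256 ≈ 21849.)
(3125495/(-2521867) + v) + 1252016/(-3340268) = (3125495/(-2521867) + 5593225/256) + 1252016/(-3340268) = (3125495*(-1/2521867) + 5593225/256) + 1252016*(-1/3340268) = (-3125495/2521867 + 5593225/256) - 313004/835067 = 14104569424355/645597952 - 313004/835067 = 11778058400746488977/539117544982784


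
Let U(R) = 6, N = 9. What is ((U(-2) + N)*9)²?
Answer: 18225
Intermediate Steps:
((U(-2) + N)*9)² = ((6 + 9)*9)² = (15*9)² = 135² = 18225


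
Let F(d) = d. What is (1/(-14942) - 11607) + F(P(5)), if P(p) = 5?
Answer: -173357085/14942 ≈ -11602.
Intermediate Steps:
(1/(-14942) - 11607) + F(P(5)) = (1/(-14942) - 11607) + 5 = (-1/14942 - 11607) + 5 = -173431795/14942 + 5 = -173357085/14942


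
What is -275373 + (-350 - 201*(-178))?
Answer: -239945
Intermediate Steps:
-275373 + (-350 - 201*(-178)) = -275373 + (-350 + 35778) = -275373 + 35428 = -239945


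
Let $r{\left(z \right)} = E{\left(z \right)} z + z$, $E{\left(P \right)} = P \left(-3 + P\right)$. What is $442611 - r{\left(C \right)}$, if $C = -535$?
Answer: $154432196$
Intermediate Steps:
$r{\left(z \right)} = z + z^{2} \left(-3 + z\right)$ ($r{\left(z \right)} = z \left(-3 + z\right) z + z = z^{2} \left(-3 + z\right) + z = z + z^{2} \left(-3 + z\right)$)
$442611 - r{\left(C \right)} = 442611 - - 535 \left(1 - 535 \left(-3 - 535\right)\right) = 442611 - - 535 \left(1 - -287830\right) = 442611 - - 535 \left(1 + 287830\right) = 442611 - \left(-535\right) 287831 = 442611 - -153989585 = 442611 + 153989585 = 154432196$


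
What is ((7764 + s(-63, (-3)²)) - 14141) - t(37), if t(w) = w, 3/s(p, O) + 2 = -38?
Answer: -256563/40 ≈ -6414.1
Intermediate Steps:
s(p, O) = -3/40 (s(p, O) = 3/(-2 - 38) = 3/(-40) = 3*(-1/40) = -3/40)
((7764 + s(-63, (-3)²)) - 14141) - t(37) = ((7764 - 3/40) - 14141) - 1*37 = (310557/40 - 14141) - 37 = -255083/40 - 37 = -256563/40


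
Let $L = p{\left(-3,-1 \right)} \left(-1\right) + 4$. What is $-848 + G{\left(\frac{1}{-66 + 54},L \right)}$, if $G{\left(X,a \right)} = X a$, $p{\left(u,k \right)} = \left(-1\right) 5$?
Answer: $- \frac{3395}{4} \approx -848.75$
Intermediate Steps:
$p{\left(u,k \right)} = -5$
$L = 9$ ($L = \left(-5\right) \left(-1\right) + 4 = 5 + 4 = 9$)
$-848 + G{\left(\frac{1}{-66 + 54},L \right)} = -848 + \frac{1}{-66 + 54} \cdot 9 = -848 + \frac{1}{-12} \cdot 9 = -848 - \frac{3}{4} = - \frac{3395}{4}$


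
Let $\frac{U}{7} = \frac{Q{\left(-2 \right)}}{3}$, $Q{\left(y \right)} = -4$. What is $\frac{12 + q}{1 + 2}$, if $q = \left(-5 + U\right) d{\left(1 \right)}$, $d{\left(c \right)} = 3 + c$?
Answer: $- \frac{136}{9} \approx -15.111$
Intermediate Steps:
$U = - \frac{28}{3}$ ($U = 7 \left(- \frac{4}{3}\right) = - \frac{28}{3} \approx -9.3333$)
$q = - \frac{172}{3}$ ($q = \left(-5 - \frac{28}{3}\right) \left(3 + 1\right) = \left(- \frac{43}{3}\right) 4 = - \frac{172}{3} \approx -57.333$)
$\frac{12 + q}{1 + 2} = \frac{12 - \frac{172}{3}}{1 + 2} = - \frac{136}{3 \cdot 3} = \left(- \frac{136}{3}\right) \frac{1}{3} = - \frac{136}{9}$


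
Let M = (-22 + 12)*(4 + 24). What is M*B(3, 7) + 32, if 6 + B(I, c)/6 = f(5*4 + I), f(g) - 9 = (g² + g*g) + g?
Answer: -1821088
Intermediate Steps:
f(g) = 9 + g + 2*g² (f(g) = 9 + ((g² + g*g) + g) = 9 + ((g² + g²) + g) = 9 + (2*g² + g) = 9 + (g + 2*g²) = 9 + g + 2*g²)
B(I, c) = 138 + 6*I + 12*(20 + I)² (B(I, c) = -36 + 6*(9 + (5*4 + I) + 2*(5*4 + I)²) = -36 + 6*(9 + (20 + I) + 2*(20 + I)²) = -36 + 6*(29 + I + 2*(20 + I)²) = -36 + (174 + 6*I + 12*(20 + I)²) = 138 + 6*I + 12*(20 + I)²)
M = -280 (M = -10*28 = -280)
M*B(3, 7) + 32 = -280*(4938 + 12*3² + 486*3) + 32 = -280*(4938 + 12*9 + 1458) + 32 = -280*(4938 + 108 + 1458) + 32 = -280*6504 + 32 = -1821120 + 32 = -1821088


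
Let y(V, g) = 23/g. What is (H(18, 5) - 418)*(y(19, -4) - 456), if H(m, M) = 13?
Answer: 748035/4 ≈ 1.8701e+5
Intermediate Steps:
(H(18, 5) - 418)*(y(19, -4) - 456) = (13 - 418)*(23/(-4) - 456) = -405*(23*(-1/4) - 456) = -405*(-23/4 - 456) = -405*(-1847/4) = 748035/4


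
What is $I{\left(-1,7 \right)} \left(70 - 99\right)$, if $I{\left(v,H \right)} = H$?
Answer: $-203$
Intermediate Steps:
$I{\left(-1,7 \right)} \left(70 - 99\right) = 7 \left(70 - 99\right) = 7 \left(-29\right) = -203$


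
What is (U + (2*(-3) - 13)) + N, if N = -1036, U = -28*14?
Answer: -1447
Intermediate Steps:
U = -392
(U + (2*(-3) - 13)) + N = (-392 + (2*(-3) - 13)) - 1036 = (-392 + (-6 - 13)) - 1036 = (-392 - 19) - 1036 = -411 - 1036 = -1447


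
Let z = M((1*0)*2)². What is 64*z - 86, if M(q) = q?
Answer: -86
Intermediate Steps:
z = 0 (z = ((1*0)*2)² = (0*2)² = 0² = 0)
64*z - 86 = 64*0 - 86 = 0 - 86 = -86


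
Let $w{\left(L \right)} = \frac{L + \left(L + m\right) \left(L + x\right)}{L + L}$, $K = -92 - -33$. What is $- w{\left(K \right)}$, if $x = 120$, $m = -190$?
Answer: $- \frac{7624}{59} \approx -129.22$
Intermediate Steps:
$K = -59$ ($K = -92 + 33 = -59$)
$w{\left(L \right)} = \frac{L + \left(-190 + L\right) \left(120 + L\right)}{2 L}$ ($w{\left(L \right)} = \frac{L + \left(L - 190\right) \left(L + 120\right)}{L + L} = \frac{L + \left(-190 + L\right) \left(120 + L\right)}{2 L}$)
$- w{\left(K \right)} = - \frac{-22800 - 59 \left(-69 - 59\right)}{2 \left(-59\right)} = - \frac{\left(-1\right) \left(-22800 - -7552\right)}{2 \cdot 59} = - \frac{\left(-1\right) \left(-22800 + 7552\right)}{2 \cdot 59} = - \frac{\left(-1\right) \left(-15248\right)}{2 \cdot 59} = \left(-1\right) \frac{7624}{59} = - \frac{7624}{59}$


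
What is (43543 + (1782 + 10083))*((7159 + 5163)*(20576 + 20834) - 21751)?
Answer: 28270949560752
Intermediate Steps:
(43543 + (1782 + 10083))*((7159 + 5163)*(20576 + 20834) - 21751) = (43543 + 11865)*(12322*41410 - 21751) = 55408*(510254020 - 21751) = 55408*510232269 = 28270949560752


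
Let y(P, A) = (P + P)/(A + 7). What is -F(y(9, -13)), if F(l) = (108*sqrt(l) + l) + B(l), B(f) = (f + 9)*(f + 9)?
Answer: -33 - 108*I*sqrt(3) ≈ -33.0 - 187.06*I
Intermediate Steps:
B(f) = (9 + f)**2 (B(f) = (9 + f)*(9 + f) = (9 + f)**2)
y(P, A) = 2*P/(7 + A) (y(P, A) = (2*P)/(7 + A) = 2*P/(7 + A))
F(l) = l + (9 + l)**2 + 108*sqrt(l) (F(l) = (108*sqrt(l) + l) + (9 + l)**2 = (l + 108*sqrt(l)) + (9 + l)**2 = l + (9 + l)**2 + 108*sqrt(l))
-F(y(9, -13)) = -(2*9/(7 - 13) + (9 + 2*9/(7 - 13))**2 + 108*sqrt(2*9/(7 - 13))) = -(2*9/(-6) + (9 + 2*9/(-6))**2 + 108*sqrt(2*9/(-6))) = -(2*9*(-1/6) + (9 + 2*9*(-1/6))**2 + 108*sqrt(2*9*(-1/6))) = -(-3 + (9 - 3)**2 + 108*sqrt(-3)) = -(-3 + 6**2 + 108*(I*sqrt(3))) = -(-3 + 36 + 108*I*sqrt(3)) = -(33 + 108*I*sqrt(3)) = -33 - 108*I*sqrt(3)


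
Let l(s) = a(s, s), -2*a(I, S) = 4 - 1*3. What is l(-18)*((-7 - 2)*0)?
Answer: 0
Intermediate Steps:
a(I, S) = -1/2 (a(I, S) = -(4 - 1*3)/2 = -(4 - 3)/2 = -1/2*1 = -1/2)
l(s) = -1/2
l(-18)*((-7 - 2)*0) = -(-7 - 2)*0/2 = -(-9)*0/2 = -1/2*0 = 0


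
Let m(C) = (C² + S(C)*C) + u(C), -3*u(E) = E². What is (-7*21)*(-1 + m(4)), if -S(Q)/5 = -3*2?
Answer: -19061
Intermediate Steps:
S(Q) = 30 (S(Q) = -(-15)*2 = -5*(-6) = 30)
u(E) = -E²/3
m(C) = 30*C + 2*C²/3 (m(C) = (C² + 30*C) - C²/3 = 30*C + 2*C²/3)
(-7*21)*(-1 + m(4)) = (-7*21)*(-1 + (⅔)*4*(45 + 4)) = -147*(-1 + (⅔)*4*49) = -147*(-1 + 392/3) = -147*389/3 = -19061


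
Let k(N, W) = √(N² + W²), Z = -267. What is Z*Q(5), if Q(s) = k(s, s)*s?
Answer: -6675*√2 ≈ -9439.9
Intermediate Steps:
Q(s) = s*√2*√(s²) (Q(s) = √(s² + s²)*s = √(2*s²)*s = (√2*√(s²))*s = s*√2*√(s²))
Z*Q(5) = -1335*√2*√(5²) = -1335*√2*√25 = -1335*√2*5 = -6675*√2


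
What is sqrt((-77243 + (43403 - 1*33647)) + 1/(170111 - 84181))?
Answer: I*sqrt(498321639120370)/85930 ≈ 259.78*I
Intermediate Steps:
sqrt((-77243 + (43403 - 1*33647)) + 1/(170111 - 84181)) = sqrt((-77243 + (43403 - 33647)) + 1/85930) = sqrt((-77243 + 9756) + 1/85930) = sqrt(-67487 + 1/85930) = sqrt(-5799157909/85930) = I*sqrt(498321639120370)/85930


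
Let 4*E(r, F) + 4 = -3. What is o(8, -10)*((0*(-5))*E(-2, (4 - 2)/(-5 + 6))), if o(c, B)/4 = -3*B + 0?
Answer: 0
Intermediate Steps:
o(c, B) = -12*B (o(c, B) = 4*(-3*B + 0) = 4*(-3*B) = -12*B)
E(r, F) = -7/4 (E(r, F) = -1 + (¼)*(-3) = -1 - ¾ = -7/4)
o(8, -10)*((0*(-5))*E(-2, (4 - 2)/(-5 + 6))) = (-12*(-10))*((0*(-5))*(-7/4)) = 120*(0*(-7/4)) = 120*0 = 0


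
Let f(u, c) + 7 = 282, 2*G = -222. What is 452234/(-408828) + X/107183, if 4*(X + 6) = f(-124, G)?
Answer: -48446142865/43819411524 ≈ -1.1056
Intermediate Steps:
G = -111 (G = (1/2)*(-222) = -111)
f(u, c) = 275 (f(u, c) = -7 + 282 = 275)
X = 251/4 (X = -6 + (1/4)*275 = -6 + 275/4 = 251/4 ≈ 62.750)
452234/(-408828) + X/107183 = 452234/(-408828) + (251/4)/107183 = 452234*(-1/408828) + (251/4)*(1/107183) = -226117/204414 + 251/428732 = -48446142865/43819411524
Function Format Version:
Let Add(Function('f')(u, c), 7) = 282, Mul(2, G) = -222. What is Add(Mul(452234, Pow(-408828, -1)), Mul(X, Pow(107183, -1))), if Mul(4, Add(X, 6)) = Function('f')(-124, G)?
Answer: Rational(-48446142865, 43819411524) ≈ -1.1056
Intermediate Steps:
G = -111 (G = Mul(Rational(1, 2), -222) = -111)
Function('f')(u, c) = 275 (Function('f')(u, c) = Add(-7, 282) = 275)
X = Rational(251, 4) (X = Add(-6, Mul(Rational(1, 4), 275)) = Add(-6, Rational(275, 4)) = Rational(251, 4) ≈ 62.750)
Add(Mul(452234, Pow(-408828, -1)), Mul(X, Pow(107183, -1))) = Add(Mul(452234, Pow(-408828, -1)), Mul(Rational(251, 4), Pow(107183, -1))) = Add(Mul(452234, Rational(-1, 408828)), Mul(Rational(251, 4), Rational(1, 107183))) = Add(Rational(-226117, 204414), Rational(251, 428732)) = Rational(-48446142865, 43819411524)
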